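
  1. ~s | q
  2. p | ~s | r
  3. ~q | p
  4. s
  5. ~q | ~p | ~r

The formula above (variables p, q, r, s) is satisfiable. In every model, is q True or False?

Suppose q = 0.
Unit clause (~s) forces s = 0.
Now (s) is unsatisfied and unit — conflict.
So every satisfying assignment has q = True.

True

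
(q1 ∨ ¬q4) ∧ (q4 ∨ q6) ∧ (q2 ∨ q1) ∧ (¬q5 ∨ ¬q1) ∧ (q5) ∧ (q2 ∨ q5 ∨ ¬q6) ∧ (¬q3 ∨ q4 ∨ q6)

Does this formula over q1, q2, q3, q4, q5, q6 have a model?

Unit clause (q5) forces q5 = True.
Unit clause (¬q1) forces q1 = False.
Unit clause (¬q4) forces q4 = False.
Unit clause (q6) forces q6 = True.
Unit clause (q2) forces q2 = True.
All clauses hold; q3 can take either value.
A satisfying assignment: q1=False,  q2=True,  q3=False,  q4=False,  q5=True,  q6=True.

Yes, satisfiable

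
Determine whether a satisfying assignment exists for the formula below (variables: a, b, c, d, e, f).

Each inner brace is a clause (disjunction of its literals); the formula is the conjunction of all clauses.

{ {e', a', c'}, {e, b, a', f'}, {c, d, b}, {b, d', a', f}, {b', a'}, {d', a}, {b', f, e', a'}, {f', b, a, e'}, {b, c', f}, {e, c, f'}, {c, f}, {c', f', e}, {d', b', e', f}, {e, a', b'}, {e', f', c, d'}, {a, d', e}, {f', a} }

Case b = 1:
From the singleton clause (a'), a = 0.
From the singleton clause (d'), d = 0.
From the singleton clause (f'), f = 0.
From the singleton clause (c), c = 1.
Every clause is now satisfied; e is unconstrained.
A satisfying assignment: a: 0, b: 1, c: 1, d: 0, e: 1, f: 0.

Yes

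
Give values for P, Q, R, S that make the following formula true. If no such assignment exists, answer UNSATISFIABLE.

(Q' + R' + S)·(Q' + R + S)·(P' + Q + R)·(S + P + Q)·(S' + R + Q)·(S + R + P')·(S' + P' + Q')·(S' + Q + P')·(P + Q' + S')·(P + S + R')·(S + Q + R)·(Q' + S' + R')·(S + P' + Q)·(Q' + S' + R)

Case Q = 0:
Case P = 0:
From the singleton clause (S), S = 1.
From the singleton clause (R), R = 1.
This assignment satisfies each clause.

P ↦ 0; Q ↦ 0; R ↦ 1; S ↦ 1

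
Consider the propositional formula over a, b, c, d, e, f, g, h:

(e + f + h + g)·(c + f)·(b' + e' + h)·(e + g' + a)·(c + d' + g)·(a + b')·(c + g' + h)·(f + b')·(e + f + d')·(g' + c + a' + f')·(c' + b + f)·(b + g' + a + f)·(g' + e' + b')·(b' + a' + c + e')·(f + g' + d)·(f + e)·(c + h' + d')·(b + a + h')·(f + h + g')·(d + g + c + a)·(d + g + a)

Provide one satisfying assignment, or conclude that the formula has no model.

Case c = 1:
Case a = 1:
Case f = 1:
Case b = 0:
All clauses hold; d, e, g, h can take either value.

a ↦ 1, b ↦ 0, c ↦ 1, d ↦ 0, e ↦ 0, f ↦ 1, g ↦ 1, h ↦ 1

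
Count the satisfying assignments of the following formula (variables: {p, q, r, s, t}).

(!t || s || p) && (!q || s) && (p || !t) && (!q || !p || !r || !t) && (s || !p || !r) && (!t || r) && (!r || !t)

11

There are 2^5 = 32 truth assignments over (p, q, r, s, t).
Split on q. With q = true, the clauses containing q are satisfied and !q drops from the rest; 4 of the 2^4 = 16 assignments to the other variables satisfy what remains.
With q = false, by the same count on the reduced clause set, 7 assignments work.
Total: 4 + 7 = 11.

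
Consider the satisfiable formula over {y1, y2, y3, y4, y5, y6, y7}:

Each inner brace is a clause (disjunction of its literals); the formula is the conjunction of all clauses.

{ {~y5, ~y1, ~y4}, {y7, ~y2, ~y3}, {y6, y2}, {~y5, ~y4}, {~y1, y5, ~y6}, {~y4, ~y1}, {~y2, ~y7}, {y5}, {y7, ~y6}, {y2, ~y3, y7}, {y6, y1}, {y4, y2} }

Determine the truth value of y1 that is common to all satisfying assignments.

True

Suppose y1 = 0.
(y5) alone gives y5 = 1.
(~y4) alone gives y4 = 0.
(y6) alone gives y6 = 1.
(y7) alone gives y7 = 1.
(~y2) alone gives y2 = 0.
But (y2) is also a unit clause — contradiction.
So every satisfying assignment has y1 = True.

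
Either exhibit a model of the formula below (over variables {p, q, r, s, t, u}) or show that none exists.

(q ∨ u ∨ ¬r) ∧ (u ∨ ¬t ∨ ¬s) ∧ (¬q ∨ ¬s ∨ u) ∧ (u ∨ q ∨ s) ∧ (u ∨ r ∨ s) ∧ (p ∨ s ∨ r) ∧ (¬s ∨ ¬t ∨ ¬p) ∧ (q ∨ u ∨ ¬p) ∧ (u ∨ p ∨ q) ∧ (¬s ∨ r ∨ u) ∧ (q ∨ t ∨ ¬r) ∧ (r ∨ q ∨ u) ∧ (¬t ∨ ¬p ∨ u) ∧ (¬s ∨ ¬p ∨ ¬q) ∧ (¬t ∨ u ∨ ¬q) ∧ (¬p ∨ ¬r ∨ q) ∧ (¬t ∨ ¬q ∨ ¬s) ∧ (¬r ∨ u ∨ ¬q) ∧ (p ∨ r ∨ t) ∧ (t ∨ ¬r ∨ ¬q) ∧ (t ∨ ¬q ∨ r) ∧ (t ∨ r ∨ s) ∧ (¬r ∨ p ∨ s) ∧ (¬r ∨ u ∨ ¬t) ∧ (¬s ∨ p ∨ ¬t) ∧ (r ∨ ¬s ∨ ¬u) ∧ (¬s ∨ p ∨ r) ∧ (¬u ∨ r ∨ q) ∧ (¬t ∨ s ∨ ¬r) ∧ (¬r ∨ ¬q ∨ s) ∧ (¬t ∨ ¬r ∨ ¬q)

Suppose q = True.
Suppose s = False.
(¬r) alone gives r = False.
(u) alone gives u = True.
(p) alone gives p = True.
(t) alone gives t = True.
All clauses are satisfied.

p=True,  q=True,  r=False,  s=False,  t=True,  u=True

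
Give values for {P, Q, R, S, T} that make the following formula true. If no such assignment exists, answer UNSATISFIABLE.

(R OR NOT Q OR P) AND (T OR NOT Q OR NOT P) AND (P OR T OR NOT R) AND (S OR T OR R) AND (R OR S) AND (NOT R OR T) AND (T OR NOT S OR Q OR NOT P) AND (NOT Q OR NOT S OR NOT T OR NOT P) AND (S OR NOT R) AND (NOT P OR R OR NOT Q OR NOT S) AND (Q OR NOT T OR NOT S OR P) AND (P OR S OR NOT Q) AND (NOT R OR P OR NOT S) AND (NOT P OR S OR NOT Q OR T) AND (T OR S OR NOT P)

P=true, Q=false, R=true, S=true, T=true

Branch on R: set R = true.
(T) alone gives T = true.
(S) alone gives S = true.
(P) alone gives P = true.
(NOT Q) alone gives Q = false.
This assignment satisfies each clause.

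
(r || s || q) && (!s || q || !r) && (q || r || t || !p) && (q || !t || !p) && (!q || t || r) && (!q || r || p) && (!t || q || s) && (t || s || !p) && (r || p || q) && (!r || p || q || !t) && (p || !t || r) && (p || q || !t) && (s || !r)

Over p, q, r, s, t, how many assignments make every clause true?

There are 2^5 = 32 truth assignments over (p, q, r, s, t).
Split on q. With q = true, the clauses containing q are satisfied and !q drops from the rest; 6 of the 2^4 = 16 assignments to the other variables satisfy what remains.
With q = false, by the same count on the reduced clause set, 0 assignments work.
Total: 6 + 0 = 6.

6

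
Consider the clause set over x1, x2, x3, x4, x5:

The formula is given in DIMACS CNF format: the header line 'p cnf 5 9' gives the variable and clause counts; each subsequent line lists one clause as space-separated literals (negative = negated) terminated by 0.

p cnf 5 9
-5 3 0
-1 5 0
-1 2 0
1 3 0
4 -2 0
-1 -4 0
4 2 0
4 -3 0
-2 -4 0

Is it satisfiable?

Yes

Suppose x5 = True.
From the singleton clause (x3), x3 = True.
From the singleton clause (x4), x4 = True.
From the singleton clause (¬x1), x1 = False.
From the singleton clause (¬x2), x2 = False.
This assignment satisfies each clause.
A satisfying assignment: x1=False,  x2=False,  x3=True,  x4=True,  x5=True.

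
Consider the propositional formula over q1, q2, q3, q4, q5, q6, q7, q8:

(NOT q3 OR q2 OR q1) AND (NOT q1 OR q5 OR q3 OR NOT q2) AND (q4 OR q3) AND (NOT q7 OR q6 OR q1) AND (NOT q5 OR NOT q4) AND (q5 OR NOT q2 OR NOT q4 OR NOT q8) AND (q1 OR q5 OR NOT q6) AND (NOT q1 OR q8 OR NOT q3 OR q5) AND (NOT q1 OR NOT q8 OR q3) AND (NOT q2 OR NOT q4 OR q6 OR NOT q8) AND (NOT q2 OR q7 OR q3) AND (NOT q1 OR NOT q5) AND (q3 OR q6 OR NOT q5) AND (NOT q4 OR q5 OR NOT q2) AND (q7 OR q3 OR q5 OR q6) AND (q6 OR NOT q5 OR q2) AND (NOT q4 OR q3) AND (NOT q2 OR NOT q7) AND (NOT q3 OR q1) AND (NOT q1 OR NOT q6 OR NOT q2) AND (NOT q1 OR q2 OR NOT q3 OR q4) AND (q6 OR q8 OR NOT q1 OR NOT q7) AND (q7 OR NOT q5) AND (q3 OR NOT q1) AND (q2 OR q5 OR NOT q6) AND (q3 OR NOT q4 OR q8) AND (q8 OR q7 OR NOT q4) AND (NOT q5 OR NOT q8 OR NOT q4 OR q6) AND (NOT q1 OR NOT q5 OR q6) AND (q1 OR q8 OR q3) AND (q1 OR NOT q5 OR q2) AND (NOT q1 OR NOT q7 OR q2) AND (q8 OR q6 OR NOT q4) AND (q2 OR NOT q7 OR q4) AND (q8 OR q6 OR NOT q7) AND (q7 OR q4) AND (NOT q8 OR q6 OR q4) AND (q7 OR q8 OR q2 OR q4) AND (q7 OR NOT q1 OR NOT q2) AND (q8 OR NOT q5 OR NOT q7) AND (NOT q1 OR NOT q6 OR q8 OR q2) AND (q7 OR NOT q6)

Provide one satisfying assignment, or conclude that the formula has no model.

Suppose q4 = true.
(NOT q5) alone gives q5 = false.
(NOT q2) alone gives q2 = false.
(q3) alone gives q3 = true.
(q1) alone gives q1 = true.
(q8) alone gives q8 = true.
(NOT q6) alone gives q6 = false.
(NOT q7) alone gives q7 = false.
All clauses are satisfied.

q1=true, q2=false, q3=true, q4=true, q5=false, q6=false, q7=false, q8=true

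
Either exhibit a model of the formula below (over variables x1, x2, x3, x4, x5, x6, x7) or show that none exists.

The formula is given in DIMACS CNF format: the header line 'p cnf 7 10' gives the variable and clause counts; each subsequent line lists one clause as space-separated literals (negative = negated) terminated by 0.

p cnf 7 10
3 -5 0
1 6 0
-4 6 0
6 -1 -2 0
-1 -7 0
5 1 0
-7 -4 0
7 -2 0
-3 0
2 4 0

x1: True,  x2: False,  x3: False,  x4: True,  x5: False,  x6: True,  x7: False

(¬x3) alone gives x3 = False.
(¬x5) alone gives x5 = False.
(x1) alone gives x1 = True.
(¬x7) alone gives x7 = False.
(¬x2) alone gives x2 = False.
(x4) alone gives x4 = True.
(x6) alone gives x6 = True.
All clauses are satisfied.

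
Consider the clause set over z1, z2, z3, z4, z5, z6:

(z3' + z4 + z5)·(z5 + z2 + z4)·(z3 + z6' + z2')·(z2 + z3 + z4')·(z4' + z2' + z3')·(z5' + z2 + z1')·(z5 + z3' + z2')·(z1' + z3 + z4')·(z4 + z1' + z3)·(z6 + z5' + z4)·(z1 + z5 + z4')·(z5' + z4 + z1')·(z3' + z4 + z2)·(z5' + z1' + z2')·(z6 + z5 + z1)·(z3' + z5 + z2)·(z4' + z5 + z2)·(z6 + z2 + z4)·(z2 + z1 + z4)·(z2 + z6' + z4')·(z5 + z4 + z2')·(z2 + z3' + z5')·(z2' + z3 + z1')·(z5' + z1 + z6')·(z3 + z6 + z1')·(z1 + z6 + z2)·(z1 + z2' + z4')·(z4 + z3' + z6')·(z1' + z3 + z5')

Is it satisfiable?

Unsatisfiable

Case z3 = 0:
Case z6 = 0:
Unit clause (z1') forces z1 = 0.
Unit clause (z5) forces z5 = 1.
Unit clause (z4) forces z4 = 1.
Unit clause (z2) forces z2 = 1.
But (z2') is also a unit clause — contradiction.
Undo z6 and try z6 = 1.
Unit clause (z2') forces z2 = 0.
Unit clause (z4') forces z4 = 0.
Unit clause (z5) forces z5 = 1.
Unit clause (z1') forces z1 = 0.
But (z1) is also a unit clause — contradiction.
Both values of z6 lead to a conflict.
Undo z3 and try z3 = 1.
Case z4 = 1:
Unit clause (z2') forces z2 = 0.
Unit clause (z5) forces z5 = 1.
But (z5') is also a unit clause — contradiction.
Undo z4 and try z4 = 0.
Unit clause (z5) forces z5 = 1.
Unit clause (z6) forces z6 = 1.
But (z6') is also a unit clause — contradiction.
Both values of z4 lead to a conflict.
Both values of z3 lead to a conflict.
No assignment satisfies every clause.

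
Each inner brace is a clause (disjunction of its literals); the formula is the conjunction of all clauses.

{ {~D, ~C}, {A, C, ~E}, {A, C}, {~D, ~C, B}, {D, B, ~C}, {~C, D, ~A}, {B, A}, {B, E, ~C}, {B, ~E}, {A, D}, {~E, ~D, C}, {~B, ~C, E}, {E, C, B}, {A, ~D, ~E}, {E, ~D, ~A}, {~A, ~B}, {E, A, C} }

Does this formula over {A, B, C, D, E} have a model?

No

Branch on D: set D = 0.
From the singleton clause (A), A = 1.
From the singleton clause (~C), C = 0.
From the singleton clause (~B), B = 0.
From the singleton clause (~E), E = 0.
That conflicts with the unit clause (E).
Undo D and try D = 1.
From the singleton clause (~C), C = 0.
From the singleton clause (A), A = 1.
From the singleton clause (~E), E = 0.
That conflicts with the unit clause (E).
Both values of D lead to a conflict.
No assignment satisfies every clause.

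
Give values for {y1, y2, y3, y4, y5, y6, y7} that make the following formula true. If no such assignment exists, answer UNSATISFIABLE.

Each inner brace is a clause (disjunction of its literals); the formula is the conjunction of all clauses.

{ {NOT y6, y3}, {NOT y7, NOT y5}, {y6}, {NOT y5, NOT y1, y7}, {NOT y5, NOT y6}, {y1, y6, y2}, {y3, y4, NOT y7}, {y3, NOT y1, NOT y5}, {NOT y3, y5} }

From the singleton clause (y6), y6 = true.
From the singleton clause (y3), y3 = true.
From the singleton clause (NOT y5), y5 = false.
That conflicts with the unit clause (y5).

UNSATISFIABLE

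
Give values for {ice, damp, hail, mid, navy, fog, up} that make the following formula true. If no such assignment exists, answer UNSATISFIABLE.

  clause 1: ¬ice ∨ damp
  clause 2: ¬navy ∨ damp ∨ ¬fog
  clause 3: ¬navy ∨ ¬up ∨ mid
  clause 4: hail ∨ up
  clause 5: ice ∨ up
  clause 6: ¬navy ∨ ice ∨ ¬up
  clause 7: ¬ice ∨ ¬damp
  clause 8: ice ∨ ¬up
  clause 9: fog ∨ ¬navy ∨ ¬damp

Branch on ice: set ice = False.
Unit clause (up) forces up = True.
That conflicts with the unit clause (¬up).
Undo ice and try ice = True.
Unit clause (damp) forces damp = True.
That conflicts with the unit clause (¬damp).
Either choice for ice ends in contradiction.

UNSATISFIABLE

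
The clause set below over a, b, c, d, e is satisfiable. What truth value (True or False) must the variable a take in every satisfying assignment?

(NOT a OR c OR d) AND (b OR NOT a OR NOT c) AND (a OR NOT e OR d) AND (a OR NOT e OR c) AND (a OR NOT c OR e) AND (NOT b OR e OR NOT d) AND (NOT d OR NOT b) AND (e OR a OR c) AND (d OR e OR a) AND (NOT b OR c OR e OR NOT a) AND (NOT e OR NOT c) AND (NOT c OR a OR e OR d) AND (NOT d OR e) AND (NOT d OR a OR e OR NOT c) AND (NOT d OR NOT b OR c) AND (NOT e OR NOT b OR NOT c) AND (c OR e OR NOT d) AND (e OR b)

True

Suppose a = false.
Branch on e: set e = false.
(NOT c) alone gives c = false.
But (c) is also a unit clause — contradiction.
So e must be the other value — set e = true.
(d) alone gives d = true.
(c) alone gives c = true.
But (NOT c) is also a unit clause — contradiction.
Both values of e lead to a conflict.
So every satisfying assignment has a = True.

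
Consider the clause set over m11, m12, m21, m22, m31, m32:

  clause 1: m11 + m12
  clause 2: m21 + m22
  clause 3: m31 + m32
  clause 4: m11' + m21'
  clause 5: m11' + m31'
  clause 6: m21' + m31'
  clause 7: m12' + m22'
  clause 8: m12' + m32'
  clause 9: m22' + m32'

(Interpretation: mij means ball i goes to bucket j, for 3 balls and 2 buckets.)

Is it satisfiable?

Suppose m11 = 1.
Unit clause (m21') forces m21 = 0.
Unit clause (m22) forces m22 = 1.
Unit clause (m31') forces m31 = 0.
Unit clause (m32) forces m32 = 1.
That conflicts with the unit clause (m32').
So m11 must be the other value — set m11 = 0.
Unit clause (m12) forces m12 = 1.
Unit clause (m22') forces m22 = 0.
Unit clause (m21) forces m21 = 1.
Unit clause (m31') forces m31 = 0.
Unit clause (m32) forces m32 = 1.
That conflicts with the unit clause (m32').
Both values of m11 lead to a conflict.
No assignment satisfies every clause.

No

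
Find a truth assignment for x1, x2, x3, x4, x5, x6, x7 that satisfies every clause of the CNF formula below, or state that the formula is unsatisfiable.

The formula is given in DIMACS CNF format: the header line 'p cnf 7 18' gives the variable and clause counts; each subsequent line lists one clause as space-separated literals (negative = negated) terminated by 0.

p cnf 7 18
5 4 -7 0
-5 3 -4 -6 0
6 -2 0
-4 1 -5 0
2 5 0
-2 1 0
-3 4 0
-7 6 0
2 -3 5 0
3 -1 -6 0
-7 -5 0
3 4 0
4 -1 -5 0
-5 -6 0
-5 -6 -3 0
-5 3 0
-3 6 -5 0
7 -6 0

Branch on x6: set x6 = True.
Unit clause (¬x5) forces x5 = False.
Unit clause (x2) forces x2 = True.
Unit clause (x1) forces x1 = True.
Unit clause (x3) forces x3 = True.
Unit clause (x4) forces x4 = True.
Unit clause (x7) forces x7 = True.
All clauses are satisfied.

x1=True,  x2=True,  x3=True,  x4=True,  x5=False,  x6=True,  x7=True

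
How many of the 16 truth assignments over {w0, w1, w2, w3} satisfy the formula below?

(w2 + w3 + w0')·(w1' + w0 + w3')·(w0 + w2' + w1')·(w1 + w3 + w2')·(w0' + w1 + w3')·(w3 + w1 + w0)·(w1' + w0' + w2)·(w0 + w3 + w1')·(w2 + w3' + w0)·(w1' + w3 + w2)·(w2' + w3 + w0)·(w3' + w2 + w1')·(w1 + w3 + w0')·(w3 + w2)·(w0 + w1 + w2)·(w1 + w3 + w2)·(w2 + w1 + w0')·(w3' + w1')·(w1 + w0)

1

There are 2^4 = 16 truth assignments over (w0, w1, w2, w3).
Split on w1. With w1 = 1, the clauses containing w1 are satisfied and w1' drops from the rest; 1 of the 2^3 = 8 assignments to the other variables satisfy what remains.
With w1 = 0, by the same count on the reduced clause set, 0 assignments work.
(One model: w0=T, w1=T, w2=T, w3=F.)
Total: 1 + 0 = 1.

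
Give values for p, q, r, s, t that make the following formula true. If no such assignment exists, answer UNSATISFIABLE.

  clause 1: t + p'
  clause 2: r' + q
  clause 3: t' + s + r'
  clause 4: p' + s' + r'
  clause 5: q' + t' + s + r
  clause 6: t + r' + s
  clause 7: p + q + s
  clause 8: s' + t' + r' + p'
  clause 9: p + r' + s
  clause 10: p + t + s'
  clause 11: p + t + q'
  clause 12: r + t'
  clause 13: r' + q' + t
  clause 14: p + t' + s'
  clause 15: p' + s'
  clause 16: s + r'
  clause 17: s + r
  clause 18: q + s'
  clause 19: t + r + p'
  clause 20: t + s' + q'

UNSATISFIABLE

Try t = 1.
Unit clause (r) forces r = 1.
Unit clause (q) forces q = 1.
Unit clause (s) forces s = 1.
Unit clause (p') forces p = 0.
But (p) is also a unit clause — contradiction.
So t must be the other value — set t = 0.
Unit clause (p') forces p = 0.
Unit clause (s') forces s = 0.
Unit clause (r') forces r = 0.
But (r) is also a unit clause — contradiction.
Both values of t lead to a conflict.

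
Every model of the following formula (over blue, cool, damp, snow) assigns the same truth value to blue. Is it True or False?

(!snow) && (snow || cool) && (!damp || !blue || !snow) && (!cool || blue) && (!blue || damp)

Suppose blue = false.
The clause (!snow) is unit, so snow = false.
The clause (cool) is unit, so cool = true.
But (!cool) is also a unit clause — contradiction.
So every satisfying assignment has blue = True.

True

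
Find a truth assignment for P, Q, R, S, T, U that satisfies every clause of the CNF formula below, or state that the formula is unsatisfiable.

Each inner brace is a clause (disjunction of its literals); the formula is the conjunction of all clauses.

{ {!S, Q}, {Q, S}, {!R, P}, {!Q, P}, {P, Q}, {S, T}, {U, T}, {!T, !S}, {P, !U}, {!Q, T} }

P ↦ true, Q ↦ true, R ↦ false, S ↦ false, T ↦ true, U ↦ false

Case S = false:
From the singleton clause (Q), Q = true.
From the singleton clause (P), P = true.
From the singleton clause (T), T = true.
All clauses hold; R, U can take either value.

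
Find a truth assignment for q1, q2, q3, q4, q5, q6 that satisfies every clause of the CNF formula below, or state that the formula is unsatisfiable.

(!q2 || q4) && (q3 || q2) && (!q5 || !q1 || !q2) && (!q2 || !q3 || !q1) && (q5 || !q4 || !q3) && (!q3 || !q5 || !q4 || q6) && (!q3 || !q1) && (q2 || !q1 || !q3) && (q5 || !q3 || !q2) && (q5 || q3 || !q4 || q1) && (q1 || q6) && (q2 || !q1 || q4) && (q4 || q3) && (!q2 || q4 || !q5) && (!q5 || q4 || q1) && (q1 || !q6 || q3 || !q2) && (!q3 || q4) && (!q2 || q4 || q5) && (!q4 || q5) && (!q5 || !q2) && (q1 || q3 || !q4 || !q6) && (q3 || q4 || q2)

q1: false; q2: false; q3: true; q4: true; q5: true; q6: true

Suppose q2 = false.
The clause (q3) is unit, so q3 = true.
The clause (!q1) is unit, so q1 = false.
The clause (q6) is unit, so q6 = true.
The clause (q4) is unit, so q4 = true.
The clause (q5) is unit, so q5 = true.
Every clause now holds.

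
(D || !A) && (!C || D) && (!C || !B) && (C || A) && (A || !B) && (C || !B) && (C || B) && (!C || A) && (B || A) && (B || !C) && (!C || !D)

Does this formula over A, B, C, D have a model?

Suppose D = true.
Unit clause (!C) forces C = false.
Unit clause (A) forces A = true.
Unit clause (!B) forces B = false.
That conflicts with the unit clause (B).
Undo D and try D = false.
Unit clause (!A) forces A = false.
Unit clause (!C) forces C = false.
That conflicts with the unit clause (C).
Both values of D lead to a conflict.
No assignment satisfies every clause.

Unsatisfiable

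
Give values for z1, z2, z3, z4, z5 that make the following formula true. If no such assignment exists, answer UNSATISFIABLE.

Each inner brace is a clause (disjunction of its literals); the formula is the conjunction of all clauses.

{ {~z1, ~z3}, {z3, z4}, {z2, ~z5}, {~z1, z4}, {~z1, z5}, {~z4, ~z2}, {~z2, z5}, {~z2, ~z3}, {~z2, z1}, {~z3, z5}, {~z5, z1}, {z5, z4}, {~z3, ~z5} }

Case z1 = 0:
(~z2) alone gives z2 = 0.
(~z5) alone gives z5 = 0.
(~z3) alone gives z3 = 0.
(z4) alone gives z4 = 1.
Every clause now holds.

z1=0, z2=0, z3=0, z4=1, z5=0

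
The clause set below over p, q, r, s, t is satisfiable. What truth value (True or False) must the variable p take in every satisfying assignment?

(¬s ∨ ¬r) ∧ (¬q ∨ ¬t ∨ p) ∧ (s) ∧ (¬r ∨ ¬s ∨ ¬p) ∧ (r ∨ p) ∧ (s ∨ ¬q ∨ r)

Suppose p = False.
Unit clause (s) forces s = True.
Unit clause (¬r) forces r = False.
But (r) is also a unit clause — contradiction.
So every satisfying assignment has p = True.

True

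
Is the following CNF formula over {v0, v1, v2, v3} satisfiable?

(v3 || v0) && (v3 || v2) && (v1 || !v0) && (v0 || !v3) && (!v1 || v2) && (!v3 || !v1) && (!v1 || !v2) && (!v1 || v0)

No

Case v3 = true:
The clause (v0) is unit, so v0 = true.
The clause (v1) is unit, so v1 = true.
Now (!v1) is unsatisfied and unit — conflict.
So v3 must be the other value — set v3 = false.
The clause (v0) is unit, so v0 = true.
The clause (v2) is unit, so v2 = true.
The clause (v1) is unit, so v1 = true.
Now (!v1) is unsatisfied and unit — conflict.
Both values of v3 lead to a conflict.
No assignment satisfies every clause.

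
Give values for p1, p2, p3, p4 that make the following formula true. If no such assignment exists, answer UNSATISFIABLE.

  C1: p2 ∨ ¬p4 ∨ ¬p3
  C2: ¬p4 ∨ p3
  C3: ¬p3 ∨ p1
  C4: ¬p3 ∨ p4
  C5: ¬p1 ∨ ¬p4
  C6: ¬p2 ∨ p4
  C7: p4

UNSATISFIABLE

Unit clause (p4) forces p4 = True.
Unit clause (p3) forces p3 = True.
Unit clause (p2) forces p2 = True.
Unit clause (p1) forces p1 = True.
That conflicts with the unit clause (¬p1).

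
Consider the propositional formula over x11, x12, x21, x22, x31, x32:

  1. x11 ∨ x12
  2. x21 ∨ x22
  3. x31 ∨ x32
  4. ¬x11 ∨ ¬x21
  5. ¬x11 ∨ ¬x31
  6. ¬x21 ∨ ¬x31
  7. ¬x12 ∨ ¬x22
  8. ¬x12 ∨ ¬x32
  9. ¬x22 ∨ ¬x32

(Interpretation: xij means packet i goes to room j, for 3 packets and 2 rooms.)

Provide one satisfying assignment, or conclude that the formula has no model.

UNSATISFIABLE

Branch on x11: set x11 = True.
Unit clause (¬x21) forces x21 = False.
Unit clause (x22) forces x22 = True.
Unit clause (¬x31) forces x31 = False.
Unit clause (x32) forces x32 = True.
But (¬x32) is also a unit clause — contradiction.
So x11 must be the other value — set x11 = False.
Unit clause (x12) forces x12 = True.
Unit clause (¬x22) forces x22 = False.
Unit clause (x21) forces x21 = True.
Unit clause (¬x31) forces x31 = False.
Unit clause (x32) forces x32 = True.
But (¬x32) is also a unit clause — contradiction.
Either choice for x11 ends in contradiction.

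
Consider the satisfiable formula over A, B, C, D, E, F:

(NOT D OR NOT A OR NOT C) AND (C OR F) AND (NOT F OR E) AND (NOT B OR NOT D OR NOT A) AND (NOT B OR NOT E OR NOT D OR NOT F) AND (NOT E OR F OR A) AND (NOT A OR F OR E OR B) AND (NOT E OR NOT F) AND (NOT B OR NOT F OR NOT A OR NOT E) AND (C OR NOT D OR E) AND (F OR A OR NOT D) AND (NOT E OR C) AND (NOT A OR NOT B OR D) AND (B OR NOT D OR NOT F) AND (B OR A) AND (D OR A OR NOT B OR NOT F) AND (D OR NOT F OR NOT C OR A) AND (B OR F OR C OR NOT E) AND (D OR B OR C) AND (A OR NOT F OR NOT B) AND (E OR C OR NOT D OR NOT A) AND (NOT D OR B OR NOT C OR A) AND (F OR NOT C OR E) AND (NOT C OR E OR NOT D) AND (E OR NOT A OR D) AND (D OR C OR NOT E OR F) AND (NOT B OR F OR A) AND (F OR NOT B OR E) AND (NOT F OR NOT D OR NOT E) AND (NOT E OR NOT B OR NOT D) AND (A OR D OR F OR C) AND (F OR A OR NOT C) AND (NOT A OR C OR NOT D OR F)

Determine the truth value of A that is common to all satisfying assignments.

True

Suppose A = false.
Unit clause (B) forces B = true.
Unit clause (NOT F) forces F = false.
But (F) is also a unit clause — contradiction.
So every satisfying assignment has A = True.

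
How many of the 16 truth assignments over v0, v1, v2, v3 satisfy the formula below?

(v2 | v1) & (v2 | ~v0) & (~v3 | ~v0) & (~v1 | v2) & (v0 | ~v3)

4

There are 2^4 = 16 truth assignments over (v0, v1, v2, v3).
Check each against the 5 clauses (columns in the order v0, v1, v2, v3):
  F F F F  ✗ fails (v2 | v1)
  F F F T  ✗ fails (v2 | v1)
  F F T F  ✓ satisfies all
  F F T T  ✗ fails (v0 | ~v3)
  F T F F  ✗ fails (~v1 | v2)
  F T F T  ✗ fails (~v1 | v2)
  F T T F  ✓ satisfies all
  F T T T  ✗ fails (v0 | ~v3)
  T F F F  ✗ fails (v2 | v1)
  T F F T  ✗ fails (v2 | v1)
  T F T F  ✓ satisfies all
  T F T T  ✗ fails (~v3 | ~v0)
  T T F F  ✗ fails (v2 | ~v0)
  T T F T  ✗ fails (v2 | ~v0)
  T T T F  ✓ satisfies all
  T T T T  ✗ fails (~v3 | ~v0)
4 of the 16 rows are models.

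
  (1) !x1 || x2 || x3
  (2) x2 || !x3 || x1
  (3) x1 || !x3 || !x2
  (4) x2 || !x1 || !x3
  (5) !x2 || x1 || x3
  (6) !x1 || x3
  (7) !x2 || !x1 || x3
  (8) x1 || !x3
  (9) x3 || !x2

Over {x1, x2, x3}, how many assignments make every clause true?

There are 2^3 = 8 truth assignments over (x1, x2, x3).
Split on x1. With x1 = true, the clauses containing x1 are satisfied and !x1 drops from the rest; 1 of the 2^2 = 4 assignments to the other variables satisfy what remains.
With x1 = false, by the same count on the reduced clause set, 1 assignment works.
Total: 1 + 1 = 2.

2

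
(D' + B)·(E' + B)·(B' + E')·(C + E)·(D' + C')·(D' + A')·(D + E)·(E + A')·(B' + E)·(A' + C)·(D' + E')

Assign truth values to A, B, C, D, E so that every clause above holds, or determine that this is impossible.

Branch on D: set D = 0.
(E) alone gives E = 1.
(B) alone gives B = 1.
That conflicts with the unit clause (B').
Undo D and try D = 1.
(B) alone gives B = 1.
(E') alone gives E = 0.
That conflicts with the unit clause (E).
Either choice for D ends in contradiction.

UNSATISFIABLE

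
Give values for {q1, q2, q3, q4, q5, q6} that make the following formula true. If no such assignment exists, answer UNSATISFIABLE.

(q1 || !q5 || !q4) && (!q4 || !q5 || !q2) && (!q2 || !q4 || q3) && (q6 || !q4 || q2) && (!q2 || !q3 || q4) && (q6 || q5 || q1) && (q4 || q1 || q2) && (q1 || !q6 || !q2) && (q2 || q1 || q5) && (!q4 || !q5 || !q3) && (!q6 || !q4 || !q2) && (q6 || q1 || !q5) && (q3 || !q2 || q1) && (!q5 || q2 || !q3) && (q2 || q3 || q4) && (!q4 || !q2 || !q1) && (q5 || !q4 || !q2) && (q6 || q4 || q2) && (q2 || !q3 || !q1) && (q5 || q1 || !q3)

Try q1 = true.
Try q4 = false.
Try q2 = true.
Unit clause (!q3) forces q3 = false.
No clause remains; q5, q6 are free.

q1: true; q2: true; q3: false; q4: false; q5: false; q6: true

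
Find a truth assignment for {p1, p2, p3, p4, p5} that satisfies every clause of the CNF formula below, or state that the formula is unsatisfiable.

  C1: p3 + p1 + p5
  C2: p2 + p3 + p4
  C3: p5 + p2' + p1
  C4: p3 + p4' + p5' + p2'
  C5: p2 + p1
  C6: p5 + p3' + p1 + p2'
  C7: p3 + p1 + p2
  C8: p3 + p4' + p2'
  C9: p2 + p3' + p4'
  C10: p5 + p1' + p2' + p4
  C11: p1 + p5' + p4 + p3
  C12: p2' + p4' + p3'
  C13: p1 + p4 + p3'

Branch on p2: set p2 = 0.
Unit clause (p1) forces p1 = 1.
Branch on p3: set p3 = 0.
Unit clause (p4) forces p4 = 1.
All clauses hold; p5 can take either value.

p1 ↦ 1,  p2 ↦ 0,  p3 ↦ 0,  p4 ↦ 1,  p5 ↦ 0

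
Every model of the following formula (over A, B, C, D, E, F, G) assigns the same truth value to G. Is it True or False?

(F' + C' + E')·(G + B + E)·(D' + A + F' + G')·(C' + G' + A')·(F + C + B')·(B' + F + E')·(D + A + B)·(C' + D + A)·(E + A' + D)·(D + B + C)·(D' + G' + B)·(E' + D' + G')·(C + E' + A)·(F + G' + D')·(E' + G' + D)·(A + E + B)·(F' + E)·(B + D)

Suppose G = 1.
Suppose C = 0.
Suppose F = 1.
From the singleton clause (E), E = 1.
From the singleton clause (D'), D = 0.
That conflicts with the unit clause (D).
So F must be the other value — set F = 0.
From the singleton clause (B'), B = 0.
From the singleton clause (D), D = 1.
That conflicts with the unit clause (D').
Both values of F lead to a conflict.
So C must be the other value — set C = 1.
From the singleton clause (A'), A = 0.
From the singleton clause (D), D = 1.
From the singleton clause (F'), F = 0.
That conflicts with the unit clause (F).
Both values of C lead to a conflict.
So every satisfying assignment has G = False.

False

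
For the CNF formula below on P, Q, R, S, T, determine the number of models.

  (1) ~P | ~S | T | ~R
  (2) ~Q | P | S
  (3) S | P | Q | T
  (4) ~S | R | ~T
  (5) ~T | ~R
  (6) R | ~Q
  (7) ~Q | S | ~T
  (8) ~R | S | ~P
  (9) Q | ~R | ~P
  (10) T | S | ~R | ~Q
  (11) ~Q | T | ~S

6

There are 2^5 = 32 truth assignments over (P, Q, R, S, T).
Split on T. With T = 1, the clauses containing T are satisfied and ~T drops from the rest; 2 of the 2^4 = 16 assignments to the other variables satisfy what remains.
With T = 0, by the same count on the reduced clause set, 4 assignments work.
(One model: P=F, Q=F, R=F, S=F, T=T.)
Total: 2 + 4 = 6.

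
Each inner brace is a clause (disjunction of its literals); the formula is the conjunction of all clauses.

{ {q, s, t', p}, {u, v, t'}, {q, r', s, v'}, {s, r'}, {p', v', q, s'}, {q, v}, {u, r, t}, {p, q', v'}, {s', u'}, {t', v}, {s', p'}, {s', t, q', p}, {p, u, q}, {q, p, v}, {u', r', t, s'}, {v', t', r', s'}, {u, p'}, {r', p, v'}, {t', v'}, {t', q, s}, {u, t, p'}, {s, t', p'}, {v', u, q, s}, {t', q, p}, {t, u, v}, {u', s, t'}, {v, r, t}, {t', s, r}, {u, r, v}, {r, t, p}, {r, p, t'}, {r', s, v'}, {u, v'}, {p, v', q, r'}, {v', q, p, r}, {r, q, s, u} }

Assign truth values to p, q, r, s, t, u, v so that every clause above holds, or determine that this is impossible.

p ↦ 1; q ↦ 0; r ↦ 0; s ↦ 0; t ↦ 0; u ↦ 1; v ↦ 1

Try s = 0.
From the singleton clause (r'), r = 0.
From the singleton clause (t'), t = 0.
From the singleton clause (u), u = 1.
From the singleton clause (v), v = 1.
From the singleton clause (p), p = 1.
No clause remains; q is free.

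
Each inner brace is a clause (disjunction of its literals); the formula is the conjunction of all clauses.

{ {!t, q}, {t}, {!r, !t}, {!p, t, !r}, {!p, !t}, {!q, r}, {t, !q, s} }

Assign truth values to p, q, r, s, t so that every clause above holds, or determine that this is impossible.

Unit clause (t) forces t = true.
Unit clause (q) forces q = true.
Unit clause (!r) forces r = false.
But (r) is also a unit clause — contradiction.

UNSATISFIABLE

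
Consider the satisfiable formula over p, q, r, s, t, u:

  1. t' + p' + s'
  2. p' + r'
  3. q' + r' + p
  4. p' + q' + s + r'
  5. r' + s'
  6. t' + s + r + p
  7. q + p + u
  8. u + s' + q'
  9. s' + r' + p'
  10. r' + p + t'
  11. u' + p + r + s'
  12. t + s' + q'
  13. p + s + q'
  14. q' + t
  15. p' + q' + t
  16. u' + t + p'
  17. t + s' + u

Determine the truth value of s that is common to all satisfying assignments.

Suppose s = 1.
From the singleton clause (r'), r = 0.
Case t = 0:
From the singleton clause (q'), q = 0.
From the singleton clause (u), u = 1.
From the singleton clause (p), p = 1.
Now (p') is unsatisfied and unit — conflict.
Backtrack on t: now try t = 1.
From the singleton clause (p'), p = 0.
From the singleton clause (u'), u = 0.
From the singleton clause (q), q = 1.
Now (q') is unsatisfied and unit — conflict.
Neither t = 1 nor t = 0 works.
So every satisfying assignment has s = False.

False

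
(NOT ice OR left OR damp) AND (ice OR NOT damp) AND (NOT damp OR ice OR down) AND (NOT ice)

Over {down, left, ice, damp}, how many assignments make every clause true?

There are 2^4 = 16 truth assignments over (down, left, ice, damp).
Check each against the 4 clauses (columns in the order down, left, ice, damp):
  F F F F  ✓ satisfies all
  F F F T  ✗ fails (ice OR NOT damp)
  F F T F  ✗ fails (NOT ice OR left OR damp)
  F F T T  ✗ fails (NOT ice)
  F T F F  ✓ satisfies all
  F T F T  ✗ fails (ice OR NOT damp)
  F T T F  ✗ fails (NOT ice)
  F T T T  ✗ fails (NOT ice)
  T F F F  ✓ satisfies all
  T F F T  ✗ fails (ice OR NOT damp)
  T F T F  ✗ fails (NOT ice OR left OR damp)
  T F T T  ✗ fails (NOT ice)
  T T F F  ✓ satisfies all
  T T F T  ✗ fails (ice OR NOT damp)
  T T T F  ✗ fails (NOT ice)
  T T T T  ✗ fails (NOT ice)
4 of the 16 rows are models.

4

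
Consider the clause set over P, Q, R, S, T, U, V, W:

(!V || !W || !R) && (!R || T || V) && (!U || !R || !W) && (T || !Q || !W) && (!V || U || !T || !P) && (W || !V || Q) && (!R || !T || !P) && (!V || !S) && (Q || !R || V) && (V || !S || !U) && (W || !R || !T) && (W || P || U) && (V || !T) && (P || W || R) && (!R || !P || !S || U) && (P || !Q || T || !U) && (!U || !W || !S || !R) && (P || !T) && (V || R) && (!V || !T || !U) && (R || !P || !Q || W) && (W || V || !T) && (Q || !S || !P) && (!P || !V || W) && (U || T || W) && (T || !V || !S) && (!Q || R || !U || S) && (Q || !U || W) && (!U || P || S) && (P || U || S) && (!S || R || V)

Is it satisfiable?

Case V = true:
From the singleton clause (!S), S = false.
Case W = true:
From the singleton clause (!R), R = false.
Case T = false:
From the singleton clause (!Q), Q = false.
Case U = true:
From the singleton clause (P), P = true.
All clauses are satisfied.
A satisfying assignment: P=true,  Q=false,  R=false,  S=false,  T=false,  U=true,  V=true,  W=true.

Satisfiable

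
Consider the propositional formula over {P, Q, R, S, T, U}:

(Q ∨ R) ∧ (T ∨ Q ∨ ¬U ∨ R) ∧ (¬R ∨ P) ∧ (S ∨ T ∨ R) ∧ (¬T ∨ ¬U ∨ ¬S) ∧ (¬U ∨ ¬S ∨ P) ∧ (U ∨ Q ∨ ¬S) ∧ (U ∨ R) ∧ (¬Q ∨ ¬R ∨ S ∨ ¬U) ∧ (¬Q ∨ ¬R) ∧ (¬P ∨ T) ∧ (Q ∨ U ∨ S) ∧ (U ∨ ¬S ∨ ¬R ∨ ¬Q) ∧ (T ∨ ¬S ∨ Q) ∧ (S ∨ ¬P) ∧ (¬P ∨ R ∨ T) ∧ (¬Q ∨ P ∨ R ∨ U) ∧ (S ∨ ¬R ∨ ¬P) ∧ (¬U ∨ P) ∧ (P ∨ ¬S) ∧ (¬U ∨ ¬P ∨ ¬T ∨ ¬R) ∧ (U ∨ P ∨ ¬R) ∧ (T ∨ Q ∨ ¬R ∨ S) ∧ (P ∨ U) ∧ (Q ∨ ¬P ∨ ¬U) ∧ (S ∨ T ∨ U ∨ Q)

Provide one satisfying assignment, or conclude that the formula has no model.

Suppose Q = True.
The clause (¬R) is unit, so R = False.
The clause (U) is unit, so U = True.
The clause (P) is unit, so P = True.
The clause (T) is unit, so T = True.
The clause (¬S) is unit, so S = False.
But (S) is also a unit clause — contradiction.
That branch fails; take Q = False instead.
The clause (R) is unit, so R = True.
The clause (P) is unit, so P = True.
The clause (T) is unit, so T = True.
The clause (S) is unit, so S = True.
The clause (¬U) is unit, so U = False.
But (U) is also a unit clause — contradiction.
Neither Q = True nor Q = False works.

UNSATISFIABLE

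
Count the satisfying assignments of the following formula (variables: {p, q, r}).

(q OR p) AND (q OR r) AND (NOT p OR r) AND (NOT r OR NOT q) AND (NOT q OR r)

There are 2^3 = 8 truth assignments over (p, q, r).
Check each against the 5 clauses (columns in the order p, q, r):
  F F F  ✗ fails (q OR p)
  F F T  ✗ fails (q OR p)
  F T F  ✗ fails (NOT q OR r)
  F T T  ✗ fails (NOT r OR NOT q)
  T F F  ✗ fails (q OR r)
  T F T  ✓ satisfies all
  T T F  ✗ fails (NOT p OR r)
  T T T  ✗ fails (NOT r OR NOT q)
1 of the 8 rows is a model.

1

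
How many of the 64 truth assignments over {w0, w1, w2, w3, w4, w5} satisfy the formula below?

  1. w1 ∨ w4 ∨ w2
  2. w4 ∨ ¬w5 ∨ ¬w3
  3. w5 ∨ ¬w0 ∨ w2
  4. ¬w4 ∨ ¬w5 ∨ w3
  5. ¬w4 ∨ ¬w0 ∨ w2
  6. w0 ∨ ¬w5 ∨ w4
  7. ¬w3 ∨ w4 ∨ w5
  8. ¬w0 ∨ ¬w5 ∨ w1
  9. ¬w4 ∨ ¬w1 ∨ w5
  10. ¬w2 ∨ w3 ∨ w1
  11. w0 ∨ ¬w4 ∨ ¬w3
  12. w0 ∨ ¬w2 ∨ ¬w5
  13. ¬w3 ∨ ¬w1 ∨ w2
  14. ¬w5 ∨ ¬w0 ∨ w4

There are 2^6 = 64 truth assignments over (w0, w1, w2, w3, w4, w5).
Split on w3. With w3 = True, the clauses containing w3 are satisfied and ¬w3 drops from the rest; 2 of the 2^5 = 32 assignments to the other variables satisfy what remains.
With w3 = False, by the same count on the reduced clause set, 4 assignments work.
(One model: w0=F, w1=F, w2=F, w3=F, w4=T, w5=F.)
Total: 2 + 4 = 6.

6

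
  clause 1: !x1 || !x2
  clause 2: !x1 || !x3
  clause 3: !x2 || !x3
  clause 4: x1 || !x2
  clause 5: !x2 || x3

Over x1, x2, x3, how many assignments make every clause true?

3

There are 2^3 = 8 truth assignments over (x1, x2, x3).
Check each against the 5 clauses (columns in the order x1, x2, x3):
  F F F  ✓ satisfies all
  F F T  ✓ satisfies all
  F T F  ✗ fails (x1 || !x2)
  F T T  ✗ fails (!x2 || !x3)
  T F F  ✓ satisfies all
  T F T  ✗ fails (!x1 || !x3)
  T T F  ✗ fails (!x1 || !x2)
  T T T  ✗ fails (!x1 || !x2)
3 of the 8 rows are models.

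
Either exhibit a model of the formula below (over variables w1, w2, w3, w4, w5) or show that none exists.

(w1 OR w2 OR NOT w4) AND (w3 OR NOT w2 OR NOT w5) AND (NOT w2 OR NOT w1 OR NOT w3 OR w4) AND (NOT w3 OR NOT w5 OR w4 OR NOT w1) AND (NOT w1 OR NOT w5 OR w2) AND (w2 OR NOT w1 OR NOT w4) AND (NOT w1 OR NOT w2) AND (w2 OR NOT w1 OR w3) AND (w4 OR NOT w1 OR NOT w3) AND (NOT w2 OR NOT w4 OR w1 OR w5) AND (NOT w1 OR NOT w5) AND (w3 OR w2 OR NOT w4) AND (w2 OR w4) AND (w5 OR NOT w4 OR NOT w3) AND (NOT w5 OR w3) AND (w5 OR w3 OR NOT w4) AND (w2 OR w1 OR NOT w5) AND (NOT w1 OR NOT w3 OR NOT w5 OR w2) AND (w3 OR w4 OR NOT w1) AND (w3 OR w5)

w1: false,  w2: true,  w3: true,  w4: true,  w5: true

Suppose w1 = false.
Suppose w2 = true.
Suppose w3 = true.
Suppose w4 = true.
From the singleton clause (w5), w5 = true.
Every clause now holds.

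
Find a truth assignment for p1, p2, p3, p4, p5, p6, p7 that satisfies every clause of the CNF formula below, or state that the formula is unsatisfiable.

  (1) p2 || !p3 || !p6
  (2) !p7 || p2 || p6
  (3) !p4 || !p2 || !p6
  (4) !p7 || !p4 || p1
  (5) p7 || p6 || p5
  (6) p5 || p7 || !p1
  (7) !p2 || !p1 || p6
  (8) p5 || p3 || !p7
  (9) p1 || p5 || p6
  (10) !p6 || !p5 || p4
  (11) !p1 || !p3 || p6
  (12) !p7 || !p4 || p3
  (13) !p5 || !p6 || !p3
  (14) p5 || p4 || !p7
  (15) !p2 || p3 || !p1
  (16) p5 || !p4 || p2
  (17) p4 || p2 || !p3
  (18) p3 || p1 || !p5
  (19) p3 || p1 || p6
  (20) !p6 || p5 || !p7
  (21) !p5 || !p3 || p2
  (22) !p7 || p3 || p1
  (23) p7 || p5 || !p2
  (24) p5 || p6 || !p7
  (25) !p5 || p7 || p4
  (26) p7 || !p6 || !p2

p1=false,  p2=false,  p3=false,  p4=false,  p5=false,  p6=true,  p7=false

Case p2 = false:
Case p3 = false:
Case p7 = false:
Case p6 = true:
Case p5 = false:
(!p1) alone gives p1 = false.
(!p4) alone gives p4 = false.
Every clause now holds.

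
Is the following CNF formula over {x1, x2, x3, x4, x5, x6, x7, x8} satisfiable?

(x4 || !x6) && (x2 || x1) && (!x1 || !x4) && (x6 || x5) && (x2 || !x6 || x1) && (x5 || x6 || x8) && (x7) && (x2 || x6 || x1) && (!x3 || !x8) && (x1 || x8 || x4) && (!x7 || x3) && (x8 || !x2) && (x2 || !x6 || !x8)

From the singleton clause (x7), x7 = true.
From the singleton clause (x3), x3 = true.
From the singleton clause (!x8), x8 = false.
From the singleton clause (!x2), x2 = false.
From the singleton clause (x1), x1 = true.
From the singleton clause (!x4), x4 = false.
From the singleton clause (!x6), x6 = false.
From the singleton clause (x5), x5 = true.
All clauses are satisfied.
A satisfying assignment: x1: true,  x2: false,  x3: true,  x4: false,  x5: true,  x6: false,  x7: true,  x8: false.

Yes, satisfiable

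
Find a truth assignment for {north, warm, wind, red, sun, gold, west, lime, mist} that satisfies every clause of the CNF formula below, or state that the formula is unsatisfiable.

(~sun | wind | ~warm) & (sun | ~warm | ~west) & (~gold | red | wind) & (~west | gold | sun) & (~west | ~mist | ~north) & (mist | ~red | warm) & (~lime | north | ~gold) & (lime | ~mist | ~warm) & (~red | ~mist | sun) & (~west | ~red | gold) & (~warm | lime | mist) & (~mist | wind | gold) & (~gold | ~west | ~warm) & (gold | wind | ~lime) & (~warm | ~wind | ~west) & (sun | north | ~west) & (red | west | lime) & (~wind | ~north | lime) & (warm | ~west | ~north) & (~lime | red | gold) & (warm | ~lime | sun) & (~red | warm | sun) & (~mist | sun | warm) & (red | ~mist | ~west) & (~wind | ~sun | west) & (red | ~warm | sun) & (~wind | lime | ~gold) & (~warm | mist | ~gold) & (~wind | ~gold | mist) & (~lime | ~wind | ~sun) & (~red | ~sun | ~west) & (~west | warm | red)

north ↦ 1,  warm ↦ 0,  wind ↦ 0,  red ↦ 1,  sun ↦ 1,  gold ↦ 1,  west ↦ 0,  lime ↦ 0,  mist ↦ 1

Case sun = 1:
Case wind = 0:
From the singleton clause (~warm), warm = 0.
Case gold = 1:
From the singleton clause (red), red = 1.
From the singleton clause (mist), mist = 1.
From the singleton clause (~west), west = 0.
Case lime = 0:
Every clause is now satisfied; north is unconstrained.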